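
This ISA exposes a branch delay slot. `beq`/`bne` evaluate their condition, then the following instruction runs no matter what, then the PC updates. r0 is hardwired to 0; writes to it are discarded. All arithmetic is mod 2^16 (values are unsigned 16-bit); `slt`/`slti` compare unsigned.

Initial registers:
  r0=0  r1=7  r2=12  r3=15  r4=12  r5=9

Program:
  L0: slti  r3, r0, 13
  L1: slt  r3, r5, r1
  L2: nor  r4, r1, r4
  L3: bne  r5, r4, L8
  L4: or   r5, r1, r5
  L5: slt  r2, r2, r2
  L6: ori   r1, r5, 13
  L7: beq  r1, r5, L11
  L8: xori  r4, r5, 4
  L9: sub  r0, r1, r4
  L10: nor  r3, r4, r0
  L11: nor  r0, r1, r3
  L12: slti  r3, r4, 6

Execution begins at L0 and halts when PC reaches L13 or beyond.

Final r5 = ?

15

[0] slti  r3, r0, 13  →  {r0:0, r1:7, r2:12, r3:1, r4:12, r5:9}
[1] slt  r3, r5, r1  →  {r0:0, r1:7, r2:12, r3:0, r4:12, r5:9}
[2] nor  r4, r1, r4  →  {r0:0, r1:7, r2:12, r3:0, r4:65520, r5:9}
[3] bne  r5, r4, L8  →  {r0:0, r1:7, r2:12, r3:0, r4:65520, r5:9}  ⟨branch taken⟩
[4] or   r5, r1, r5  →  {r0:0, r1:7, r2:12, r3:0, r4:65520, r5:15}
[8] xori  r4, r5, 4  →  {r0:0, r1:7, r2:12, r3:0, r4:11, r5:15}
[9] sub  r0, r1, r4  →  {r0:0, r1:7, r2:12, r3:0, r4:11, r5:15}
[10] nor  r3, r4, r0  →  {r0:0, r1:7, r2:12, r3:65524, r4:11, r5:15}
[11] nor  r0, r1, r3  →  {r0:0, r1:7, r2:12, r3:65524, r4:11, r5:15}
[12] slti  r3, r4, 6  →  {r0:0, r1:7, r2:12, r3:0, r4:11, r5:15}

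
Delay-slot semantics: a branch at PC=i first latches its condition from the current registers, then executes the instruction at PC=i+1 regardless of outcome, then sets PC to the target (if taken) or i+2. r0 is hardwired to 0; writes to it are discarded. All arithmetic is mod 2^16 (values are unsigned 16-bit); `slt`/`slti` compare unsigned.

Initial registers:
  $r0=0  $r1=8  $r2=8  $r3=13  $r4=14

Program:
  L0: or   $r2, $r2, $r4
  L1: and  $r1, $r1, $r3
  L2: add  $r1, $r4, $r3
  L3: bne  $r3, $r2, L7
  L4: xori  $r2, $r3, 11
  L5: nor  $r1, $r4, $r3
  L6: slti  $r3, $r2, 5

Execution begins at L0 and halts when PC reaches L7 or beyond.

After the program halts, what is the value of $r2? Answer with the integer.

#0 or   $r2, $r2, $r4 ; 0/8/14/13/14
#1 and  $r1, $r1, $r3 ; 0/8/14/13/14
#2 add  $r1, $r4, $r3 ; 0/27/14/13/14
#3 bne  $r3, $r2, L7 ; 0/27/14/13/14 ; →target
#4 xori  $r2, $r3, 11 ; 0/27/6/13/14

6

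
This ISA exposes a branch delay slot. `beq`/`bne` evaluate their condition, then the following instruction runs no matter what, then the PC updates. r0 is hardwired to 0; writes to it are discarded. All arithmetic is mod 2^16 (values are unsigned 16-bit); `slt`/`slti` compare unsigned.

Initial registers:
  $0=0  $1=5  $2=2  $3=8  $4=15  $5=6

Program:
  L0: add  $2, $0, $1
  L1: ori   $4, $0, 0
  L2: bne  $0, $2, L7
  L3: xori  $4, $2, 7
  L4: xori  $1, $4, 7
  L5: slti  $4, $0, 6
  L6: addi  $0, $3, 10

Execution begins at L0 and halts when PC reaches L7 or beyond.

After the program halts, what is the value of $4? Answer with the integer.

  step pc=0: add  $2, $0, $1  regs=(0,5,5,8,15,6)
  step pc=1: ori   $4, $0, 0  regs=(0,5,5,8,0,6)
  step pc=2: bne  $0, $2, L7  cond=T  regs=(0,5,5,8,0,6)
  step pc=3: xori  $4, $2, 7  regs=(0,5,5,8,2,6)

2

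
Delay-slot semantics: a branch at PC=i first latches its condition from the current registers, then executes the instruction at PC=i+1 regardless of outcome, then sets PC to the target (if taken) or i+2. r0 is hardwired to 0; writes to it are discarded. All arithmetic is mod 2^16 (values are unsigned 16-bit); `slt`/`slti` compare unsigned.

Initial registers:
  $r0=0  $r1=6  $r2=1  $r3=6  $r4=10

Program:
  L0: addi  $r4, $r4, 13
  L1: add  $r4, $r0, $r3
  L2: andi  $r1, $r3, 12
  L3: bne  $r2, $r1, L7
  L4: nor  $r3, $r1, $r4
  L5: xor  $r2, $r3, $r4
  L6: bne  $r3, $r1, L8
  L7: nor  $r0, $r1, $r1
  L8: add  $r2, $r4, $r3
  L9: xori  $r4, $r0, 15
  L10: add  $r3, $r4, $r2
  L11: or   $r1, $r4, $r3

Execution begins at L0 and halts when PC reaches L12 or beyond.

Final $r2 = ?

  step pc=0: addi  $r4, $r4, 13  regs=(0,6,1,6,23)
  step pc=1: add  $r4, $r0, $r3  regs=(0,6,1,6,6)
  step pc=2: andi  $r1, $r3, 12  regs=(0,4,1,6,6)
  step pc=3: bne  $r2, $r1, L7  cond=T  regs=(0,4,1,6,6)
  step pc=4: nor  $r3, $r1, $r4  regs=(0,4,1,65529,6)
  step pc=7: nor  $r0, $r1, $r1  regs=(0,4,1,65529,6)
  step pc=8: add  $r2, $r4, $r3  regs=(0,4,65535,65529,6)
  step pc=9: xori  $r4, $r0, 15  regs=(0,4,65535,65529,15)
  step pc=10: add  $r3, $r4, $r2  regs=(0,4,65535,14,15)
  step pc=11: or   $r1, $r4, $r3  regs=(0,15,65535,14,15)

65535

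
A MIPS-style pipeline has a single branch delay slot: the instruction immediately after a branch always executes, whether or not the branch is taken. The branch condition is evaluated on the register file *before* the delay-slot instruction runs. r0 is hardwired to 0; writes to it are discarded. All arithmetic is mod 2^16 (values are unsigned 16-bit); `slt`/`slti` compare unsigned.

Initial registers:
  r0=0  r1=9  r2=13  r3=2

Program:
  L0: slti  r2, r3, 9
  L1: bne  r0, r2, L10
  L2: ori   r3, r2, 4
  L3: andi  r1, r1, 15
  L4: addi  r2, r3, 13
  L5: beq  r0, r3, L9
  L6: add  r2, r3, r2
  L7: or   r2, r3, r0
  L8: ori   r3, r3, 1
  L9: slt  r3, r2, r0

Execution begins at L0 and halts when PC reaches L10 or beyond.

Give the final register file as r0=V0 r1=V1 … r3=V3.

#0 slti  r2, r3, 9 ; 0/9/1/2
#1 bne  r0, r2, L10 ; 0/9/1/2 ; →target
#2 ori   r3, r2, 4 ; 0/9/1/5

r0=0 r1=9 r2=1 r3=5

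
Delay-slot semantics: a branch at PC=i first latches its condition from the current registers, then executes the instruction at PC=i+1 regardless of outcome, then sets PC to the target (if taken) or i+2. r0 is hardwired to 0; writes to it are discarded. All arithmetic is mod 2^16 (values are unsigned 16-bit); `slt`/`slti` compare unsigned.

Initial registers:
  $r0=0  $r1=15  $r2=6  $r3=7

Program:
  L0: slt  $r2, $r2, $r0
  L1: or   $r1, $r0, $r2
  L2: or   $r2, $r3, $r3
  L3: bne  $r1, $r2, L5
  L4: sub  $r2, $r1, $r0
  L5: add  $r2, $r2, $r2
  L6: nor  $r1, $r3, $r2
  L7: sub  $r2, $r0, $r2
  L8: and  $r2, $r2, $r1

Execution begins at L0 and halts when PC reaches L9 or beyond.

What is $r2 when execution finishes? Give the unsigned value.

  step pc=0: slt  $r2, $r2, $r0  regs=(0,15,0,7)
  step pc=1: or   $r1, $r0, $r2  regs=(0,0,0,7)
  step pc=2: or   $r2, $r3, $r3  regs=(0,0,7,7)
  step pc=3: bne  $r1, $r2, L5  cond=T  regs=(0,0,7,7)
  step pc=4: sub  $r2, $r1, $r0  regs=(0,0,0,7)
  step pc=5: add  $r2, $r2, $r2  regs=(0,0,0,7)
  step pc=6: nor  $r1, $r3, $r2  regs=(0,65528,0,7)
  step pc=7: sub  $r2, $r0, $r2  regs=(0,65528,0,7)
  step pc=8: and  $r2, $r2, $r1  regs=(0,65528,0,7)

0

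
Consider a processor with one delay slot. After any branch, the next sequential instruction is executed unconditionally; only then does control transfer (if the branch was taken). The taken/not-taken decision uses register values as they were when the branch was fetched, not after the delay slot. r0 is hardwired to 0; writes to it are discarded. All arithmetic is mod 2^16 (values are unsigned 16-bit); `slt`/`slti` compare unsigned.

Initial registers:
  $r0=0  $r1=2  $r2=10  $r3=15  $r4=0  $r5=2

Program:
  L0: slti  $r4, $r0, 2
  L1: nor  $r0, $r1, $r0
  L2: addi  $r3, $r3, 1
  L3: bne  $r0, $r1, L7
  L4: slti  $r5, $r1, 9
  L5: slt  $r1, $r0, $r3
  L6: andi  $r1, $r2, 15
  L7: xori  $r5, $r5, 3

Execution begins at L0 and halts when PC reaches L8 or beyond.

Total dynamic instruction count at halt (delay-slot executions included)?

  step pc=0: slti  $r4, $r0, 2  regs=(0,2,10,15,1,2)
  step pc=1: nor  $r0, $r1, $r0  regs=(0,2,10,15,1,2)
  step pc=2: addi  $r3, $r3, 1  regs=(0,2,10,16,1,2)
  step pc=3: bne  $r0, $r1, L7  cond=T  regs=(0,2,10,16,1,2)
  step pc=4: slti  $r5, $r1, 9  regs=(0,2,10,16,1,1)
  step pc=7: xori  $r5, $r5, 3  regs=(0,2,10,16,1,2)

6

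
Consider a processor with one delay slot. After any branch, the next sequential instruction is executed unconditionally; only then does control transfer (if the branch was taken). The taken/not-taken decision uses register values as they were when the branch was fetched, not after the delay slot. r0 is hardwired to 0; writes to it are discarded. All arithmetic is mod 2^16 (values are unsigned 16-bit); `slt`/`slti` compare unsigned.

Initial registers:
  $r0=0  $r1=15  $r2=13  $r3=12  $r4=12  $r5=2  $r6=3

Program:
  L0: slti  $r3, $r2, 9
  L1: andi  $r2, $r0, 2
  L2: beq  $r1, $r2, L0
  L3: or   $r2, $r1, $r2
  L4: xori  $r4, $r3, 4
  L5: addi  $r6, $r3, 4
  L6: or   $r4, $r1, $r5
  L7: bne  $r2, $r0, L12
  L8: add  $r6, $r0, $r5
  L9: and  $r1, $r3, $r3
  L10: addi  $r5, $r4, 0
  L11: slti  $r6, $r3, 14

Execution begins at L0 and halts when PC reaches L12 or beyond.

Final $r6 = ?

2

#0 slti  $r3, $r2, 9 ; 0/15/13/0/12/2/3
#1 andi  $r2, $r0, 2 ; 0/15/0/0/12/2/3
#2 beq  $r1, $r2, L0 ; 0/15/0/0/12/2/3 ; →fallthru
#3 or   $r2, $r1, $r2 ; 0/15/15/0/12/2/3
#4 xori  $r4, $r3, 4 ; 0/15/15/0/4/2/3
#5 addi  $r6, $r3, 4 ; 0/15/15/0/4/2/4
#6 or   $r4, $r1, $r5 ; 0/15/15/0/15/2/4
#7 bne  $r2, $r0, L12 ; 0/15/15/0/15/2/4 ; →target
#8 add  $r6, $r0, $r5 ; 0/15/15/0/15/2/2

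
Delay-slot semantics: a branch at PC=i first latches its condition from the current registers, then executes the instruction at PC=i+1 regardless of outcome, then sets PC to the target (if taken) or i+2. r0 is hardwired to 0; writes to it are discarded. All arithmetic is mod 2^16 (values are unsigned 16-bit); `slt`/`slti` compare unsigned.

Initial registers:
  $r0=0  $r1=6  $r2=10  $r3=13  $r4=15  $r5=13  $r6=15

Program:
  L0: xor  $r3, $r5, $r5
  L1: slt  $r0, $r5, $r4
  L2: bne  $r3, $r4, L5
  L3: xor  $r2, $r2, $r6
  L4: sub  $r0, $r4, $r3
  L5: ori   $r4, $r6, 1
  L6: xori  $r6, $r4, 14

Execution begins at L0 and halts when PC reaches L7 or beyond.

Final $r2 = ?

5

  step pc=0: xor  $r3, $r5, $r5  regs=(0,6,10,0,15,13,15)
  step pc=1: slt  $r0, $r5, $r4  regs=(0,6,10,0,15,13,15)
  step pc=2: bne  $r3, $r4, L5  cond=T  regs=(0,6,10,0,15,13,15)
  step pc=3: xor  $r2, $r2, $r6  regs=(0,6,5,0,15,13,15)
  step pc=5: ori   $r4, $r6, 1  regs=(0,6,5,0,15,13,15)
  step pc=6: xori  $r6, $r4, 14  regs=(0,6,5,0,15,13,1)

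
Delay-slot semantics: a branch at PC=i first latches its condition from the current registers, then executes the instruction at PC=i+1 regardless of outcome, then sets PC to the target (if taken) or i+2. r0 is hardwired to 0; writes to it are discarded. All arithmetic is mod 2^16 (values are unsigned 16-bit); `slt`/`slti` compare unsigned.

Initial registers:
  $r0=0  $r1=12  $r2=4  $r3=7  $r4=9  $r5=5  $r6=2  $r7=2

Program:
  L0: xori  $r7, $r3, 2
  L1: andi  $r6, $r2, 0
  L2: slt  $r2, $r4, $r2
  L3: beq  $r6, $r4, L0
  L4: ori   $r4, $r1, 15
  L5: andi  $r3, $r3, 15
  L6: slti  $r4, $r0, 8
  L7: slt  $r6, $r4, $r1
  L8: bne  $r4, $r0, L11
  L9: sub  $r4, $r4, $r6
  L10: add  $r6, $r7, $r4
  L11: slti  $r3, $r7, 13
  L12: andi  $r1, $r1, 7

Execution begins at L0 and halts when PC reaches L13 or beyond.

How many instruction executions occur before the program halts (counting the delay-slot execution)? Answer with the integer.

  step pc=0: xori  $r7, $r3, 2  regs=(0,12,4,7,9,5,2,5)
  step pc=1: andi  $r6, $r2, 0  regs=(0,12,4,7,9,5,0,5)
  step pc=2: slt  $r2, $r4, $r2  regs=(0,12,0,7,9,5,0,5)
  step pc=3: beq  $r6, $r4, L0  cond=F  regs=(0,12,0,7,9,5,0,5)
  step pc=4: ori   $r4, $r1, 15  regs=(0,12,0,7,15,5,0,5)
  step pc=5: andi  $r3, $r3, 15  regs=(0,12,0,7,15,5,0,5)
  step pc=6: slti  $r4, $r0, 8  regs=(0,12,0,7,1,5,0,5)
  step pc=7: slt  $r6, $r4, $r1  regs=(0,12,0,7,1,5,1,5)
  step pc=8: bne  $r4, $r0, L11  cond=T  regs=(0,12,0,7,1,5,1,5)
  step pc=9: sub  $r4, $r4, $r6  regs=(0,12,0,7,0,5,1,5)
  step pc=11: slti  $r3, $r7, 13  regs=(0,12,0,1,0,5,1,5)
  step pc=12: andi  $r1, $r1, 7  regs=(0,4,0,1,0,5,1,5)

12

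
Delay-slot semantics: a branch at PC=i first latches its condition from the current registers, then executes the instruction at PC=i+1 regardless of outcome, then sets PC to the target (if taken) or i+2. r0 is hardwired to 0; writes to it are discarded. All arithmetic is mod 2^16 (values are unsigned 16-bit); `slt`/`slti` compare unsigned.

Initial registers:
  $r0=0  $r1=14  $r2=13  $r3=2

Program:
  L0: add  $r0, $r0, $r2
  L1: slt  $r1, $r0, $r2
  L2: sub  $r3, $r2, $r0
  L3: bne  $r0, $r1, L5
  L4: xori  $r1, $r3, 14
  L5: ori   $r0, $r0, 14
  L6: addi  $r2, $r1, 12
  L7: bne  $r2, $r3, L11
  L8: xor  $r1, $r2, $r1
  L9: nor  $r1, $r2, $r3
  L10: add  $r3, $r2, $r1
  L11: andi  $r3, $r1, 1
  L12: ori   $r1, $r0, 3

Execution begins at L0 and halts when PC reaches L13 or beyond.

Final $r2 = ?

15

PC=0  add  $r0, $r0, $r2     | $r0=0 $r1=14 $r2=13 $r3=2
PC=1  slt  $r1, $r0, $r2     | $r0=0 $r1=1 $r2=13 $r3=2
PC=2  sub  $r3, $r2, $r0     | $r0=0 $r1=1 $r2=13 $r3=13
PC=3  bne  $r0, $r1, L5      | $r0=0 $r1=1 $r2=13 $r3=13  [TAKEN]
PC=4  xori  $r1, $r3, 14     | $r0=0 $r1=3 $r2=13 $r3=13
PC=5  ori   $r0, $r0, 14     | $r0=0 $r1=3 $r2=13 $r3=13
PC=6  addi  $r2, $r1, 12     | $r0=0 $r1=3 $r2=15 $r3=13
PC=7  bne  $r2, $r3, L11     | $r0=0 $r1=3 $r2=15 $r3=13  [TAKEN]
PC=8  xor  $r1, $r2, $r1     | $r0=0 $r1=12 $r2=15 $r3=13
PC=11 andi  $r3, $r1, 1      | $r0=0 $r1=12 $r2=15 $r3=0
PC=12 ori   $r1, $r0, 3      | $r0=0 $r1=3 $r2=15 $r3=0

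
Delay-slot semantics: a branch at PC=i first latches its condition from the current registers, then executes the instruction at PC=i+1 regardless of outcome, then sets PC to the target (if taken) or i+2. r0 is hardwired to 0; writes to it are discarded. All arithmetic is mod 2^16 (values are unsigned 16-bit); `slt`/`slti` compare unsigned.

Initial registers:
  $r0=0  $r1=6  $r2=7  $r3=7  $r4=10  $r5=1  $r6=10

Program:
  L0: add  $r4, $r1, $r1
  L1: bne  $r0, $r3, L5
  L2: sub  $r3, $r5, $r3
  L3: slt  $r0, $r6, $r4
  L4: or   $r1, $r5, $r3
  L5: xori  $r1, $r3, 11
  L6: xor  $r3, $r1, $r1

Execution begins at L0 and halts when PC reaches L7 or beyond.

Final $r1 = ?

PC=0  add  $r4, $r1, $r1     | $r0=0 $r1=6 $r2=7 $r3=7 $r4=12 $r5=1 $r6=10
PC=1  bne  $r0, $r3, L5      | $r0=0 $r1=6 $r2=7 $r3=7 $r4=12 $r5=1 $r6=10  [TAKEN]
PC=2  sub  $r3, $r5, $r3     | $r0=0 $r1=6 $r2=7 $r3=65530 $r4=12 $r5=1 $r6=10
PC=5  xori  $r1, $r3, 11     | $r0=0 $r1=65521 $r2=7 $r3=65530 $r4=12 $r5=1 $r6=10
PC=6  xor  $r3, $r1, $r1     | $r0=0 $r1=65521 $r2=7 $r3=0 $r4=12 $r5=1 $r6=10

65521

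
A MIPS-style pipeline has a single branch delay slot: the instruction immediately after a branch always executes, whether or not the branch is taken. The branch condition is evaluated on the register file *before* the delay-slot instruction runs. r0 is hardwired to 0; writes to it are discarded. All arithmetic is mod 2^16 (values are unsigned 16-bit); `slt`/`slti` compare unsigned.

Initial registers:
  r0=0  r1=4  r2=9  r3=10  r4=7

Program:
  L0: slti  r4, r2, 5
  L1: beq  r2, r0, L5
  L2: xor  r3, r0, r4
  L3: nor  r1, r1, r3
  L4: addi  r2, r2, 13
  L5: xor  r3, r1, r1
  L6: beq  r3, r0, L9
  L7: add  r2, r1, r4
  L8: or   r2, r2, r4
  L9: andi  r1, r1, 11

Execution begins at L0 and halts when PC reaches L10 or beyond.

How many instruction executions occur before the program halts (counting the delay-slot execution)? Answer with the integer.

9

  step pc=0: slti  r4, r2, 5  regs=(0,4,9,10,0)
  step pc=1: beq  r2, r0, L5  cond=F  regs=(0,4,9,10,0)
  step pc=2: xor  r3, r0, r4  regs=(0,4,9,0,0)
  step pc=3: nor  r1, r1, r3  regs=(0,65531,9,0,0)
  step pc=4: addi  r2, r2, 13  regs=(0,65531,22,0,0)
  step pc=5: xor  r3, r1, r1  regs=(0,65531,22,0,0)
  step pc=6: beq  r3, r0, L9  cond=T  regs=(0,65531,22,0,0)
  step pc=7: add  r2, r1, r4  regs=(0,65531,65531,0,0)
  step pc=9: andi  r1, r1, 11  regs=(0,11,65531,0,0)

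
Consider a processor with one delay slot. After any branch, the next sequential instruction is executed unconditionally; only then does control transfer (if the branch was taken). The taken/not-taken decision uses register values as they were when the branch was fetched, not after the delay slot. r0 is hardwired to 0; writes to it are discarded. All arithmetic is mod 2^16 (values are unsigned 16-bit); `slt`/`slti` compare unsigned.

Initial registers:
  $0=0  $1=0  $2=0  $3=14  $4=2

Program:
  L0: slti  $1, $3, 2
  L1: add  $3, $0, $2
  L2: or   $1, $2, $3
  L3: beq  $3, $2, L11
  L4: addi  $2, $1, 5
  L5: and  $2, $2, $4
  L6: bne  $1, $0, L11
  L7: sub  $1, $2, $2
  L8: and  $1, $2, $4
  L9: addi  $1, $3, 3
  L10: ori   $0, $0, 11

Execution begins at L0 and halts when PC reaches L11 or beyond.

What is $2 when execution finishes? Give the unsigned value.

#0 slti  $1, $3, 2 ; 0/0/0/14/2
#1 add  $3, $0, $2 ; 0/0/0/0/2
#2 or   $1, $2, $3 ; 0/0/0/0/2
#3 beq  $3, $2, L11 ; 0/0/0/0/2 ; →target
#4 addi  $2, $1, 5 ; 0/0/5/0/2

5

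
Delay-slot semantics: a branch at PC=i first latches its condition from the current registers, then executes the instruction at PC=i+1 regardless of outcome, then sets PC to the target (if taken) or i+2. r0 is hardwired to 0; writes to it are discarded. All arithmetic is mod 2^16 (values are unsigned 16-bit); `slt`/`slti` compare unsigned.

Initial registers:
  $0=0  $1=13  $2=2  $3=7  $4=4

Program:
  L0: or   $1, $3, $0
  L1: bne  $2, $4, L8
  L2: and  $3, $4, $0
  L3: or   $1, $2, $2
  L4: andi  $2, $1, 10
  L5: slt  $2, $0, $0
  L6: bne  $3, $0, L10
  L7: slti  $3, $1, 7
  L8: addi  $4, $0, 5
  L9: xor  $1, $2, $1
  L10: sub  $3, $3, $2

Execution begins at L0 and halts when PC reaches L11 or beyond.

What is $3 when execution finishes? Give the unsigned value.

PC=0  or   $1, $3, $0        | $0=0 $1=7 $2=2 $3=7 $4=4
PC=1  bne  $2, $4, L8        | $0=0 $1=7 $2=2 $3=7 $4=4  [TAKEN]
PC=2  and  $3, $4, $0        | $0=0 $1=7 $2=2 $3=0 $4=4
PC=8  addi  $4, $0, 5        | $0=0 $1=7 $2=2 $3=0 $4=5
PC=9  xor  $1, $2, $1        | $0=0 $1=5 $2=2 $3=0 $4=5
PC=10 sub  $3, $3, $2        | $0=0 $1=5 $2=2 $3=65534 $4=5

65534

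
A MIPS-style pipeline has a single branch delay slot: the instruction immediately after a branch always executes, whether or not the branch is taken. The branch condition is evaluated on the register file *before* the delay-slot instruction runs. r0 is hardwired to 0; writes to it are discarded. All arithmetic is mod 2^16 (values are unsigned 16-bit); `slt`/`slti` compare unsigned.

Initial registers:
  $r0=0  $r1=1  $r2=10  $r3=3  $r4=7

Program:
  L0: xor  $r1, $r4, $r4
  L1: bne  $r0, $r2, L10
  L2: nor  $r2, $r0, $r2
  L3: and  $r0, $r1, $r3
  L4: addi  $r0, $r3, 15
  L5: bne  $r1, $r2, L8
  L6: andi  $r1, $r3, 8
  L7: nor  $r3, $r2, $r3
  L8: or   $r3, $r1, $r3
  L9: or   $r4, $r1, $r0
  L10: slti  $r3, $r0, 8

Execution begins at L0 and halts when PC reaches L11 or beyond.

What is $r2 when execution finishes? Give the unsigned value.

65525

#0 xor  $r1, $r4, $r4 ; 0/0/10/3/7
#1 bne  $r0, $r2, L10 ; 0/0/10/3/7 ; →target
#2 nor  $r2, $r0, $r2 ; 0/0/65525/3/7
#10 slti  $r3, $r0, 8 ; 0/0/65525/1/7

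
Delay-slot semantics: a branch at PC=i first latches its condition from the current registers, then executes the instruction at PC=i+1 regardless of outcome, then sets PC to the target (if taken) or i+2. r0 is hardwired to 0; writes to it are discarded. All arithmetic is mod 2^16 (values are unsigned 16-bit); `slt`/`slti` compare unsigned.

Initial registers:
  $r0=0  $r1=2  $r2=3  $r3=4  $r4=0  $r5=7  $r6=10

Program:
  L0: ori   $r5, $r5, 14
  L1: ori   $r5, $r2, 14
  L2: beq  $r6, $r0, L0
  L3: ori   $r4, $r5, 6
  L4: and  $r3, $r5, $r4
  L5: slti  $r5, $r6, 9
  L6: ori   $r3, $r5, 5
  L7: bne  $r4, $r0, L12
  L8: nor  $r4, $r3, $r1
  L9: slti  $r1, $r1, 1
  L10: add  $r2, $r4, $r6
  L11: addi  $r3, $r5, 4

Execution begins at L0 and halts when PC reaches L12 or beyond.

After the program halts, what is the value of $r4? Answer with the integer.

#0 ori   $r5, $r5, 14 ; 0/2/3/4/0/15/10
#1 ori   $r5, $r2, 14 ; 0/2/3/4/0/15/10
#2 beq  $r6, $r0, L0 ; 0/2/3/4/0/15/10 ; →fallthru
#3 ori   $r4, $r5, 6 ; 0/2/3/4/15/15/10
#4 and  $r3, $r5, $r4 ; 0/2/3/15/15/15/10
#5 slti  $r5, $r6, 9 ; 0/2/3/15/15/0/10
#6 ori   $r3, $r5, 5 ; 0/2/3/5/15/0/10
#7 bne  $r4, $r0, L12 ; 0/2/3/5/15/0/10 ; →target
#8 nor  $r4, $r3, $r1 ; 0/2/3/5/65528/0/10

65528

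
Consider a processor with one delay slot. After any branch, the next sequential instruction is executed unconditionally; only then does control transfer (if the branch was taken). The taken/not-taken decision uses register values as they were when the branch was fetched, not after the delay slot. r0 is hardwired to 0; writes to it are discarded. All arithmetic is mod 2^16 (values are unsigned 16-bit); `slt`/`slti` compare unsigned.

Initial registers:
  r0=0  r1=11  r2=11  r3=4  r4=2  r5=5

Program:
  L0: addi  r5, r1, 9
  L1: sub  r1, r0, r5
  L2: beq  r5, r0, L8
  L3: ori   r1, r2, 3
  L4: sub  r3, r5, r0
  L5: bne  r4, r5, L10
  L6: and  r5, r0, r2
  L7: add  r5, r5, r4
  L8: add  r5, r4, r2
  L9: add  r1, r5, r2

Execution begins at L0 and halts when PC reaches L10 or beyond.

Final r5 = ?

#0 addi  r5, r1, 9 ; 0/11/11/4/2/20
#1 sub  r1, r0, r5 ; 0/65516/11/4/2/20
#2 beq  r5, r0, L8 ; 0/65516/11/4/2/20 ; →fallthru
#3 ori   r1, r2, 3 ; 0/11/11/4/2/20
#4 sub  r3, r5, r0 ; 0/11/11/20/2/20
#5 bne  r4, r5, L10 ; 0/11/11/20/2/20 ; →target
#6 and  r5, r0, r2 ; 0/11/11/20/2/0

0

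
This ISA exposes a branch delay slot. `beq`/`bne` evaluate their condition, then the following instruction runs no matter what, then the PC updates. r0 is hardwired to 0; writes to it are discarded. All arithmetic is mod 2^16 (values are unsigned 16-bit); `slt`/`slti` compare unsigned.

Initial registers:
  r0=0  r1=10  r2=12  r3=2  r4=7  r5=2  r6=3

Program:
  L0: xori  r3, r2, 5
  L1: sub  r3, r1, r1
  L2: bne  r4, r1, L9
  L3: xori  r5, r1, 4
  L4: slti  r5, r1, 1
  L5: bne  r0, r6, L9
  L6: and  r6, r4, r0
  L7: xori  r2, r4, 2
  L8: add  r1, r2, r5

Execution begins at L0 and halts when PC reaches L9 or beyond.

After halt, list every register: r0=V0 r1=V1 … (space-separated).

#0 xori  r3, r2, 5 ; 0/10/12/9/7/2/3
#1 sub  r3, r1, r1 ; 0/10/12/0/7/2/3
#2 bne  r4, r1, L9 ; 0/10/12/0/7/2/3 ; →target
#3 xori  r5, r1, 4 ; 0/10/12/0/7/14/3

r0=0 r1=10 r2=12 r3=0 r4=7 r5=14 r6=3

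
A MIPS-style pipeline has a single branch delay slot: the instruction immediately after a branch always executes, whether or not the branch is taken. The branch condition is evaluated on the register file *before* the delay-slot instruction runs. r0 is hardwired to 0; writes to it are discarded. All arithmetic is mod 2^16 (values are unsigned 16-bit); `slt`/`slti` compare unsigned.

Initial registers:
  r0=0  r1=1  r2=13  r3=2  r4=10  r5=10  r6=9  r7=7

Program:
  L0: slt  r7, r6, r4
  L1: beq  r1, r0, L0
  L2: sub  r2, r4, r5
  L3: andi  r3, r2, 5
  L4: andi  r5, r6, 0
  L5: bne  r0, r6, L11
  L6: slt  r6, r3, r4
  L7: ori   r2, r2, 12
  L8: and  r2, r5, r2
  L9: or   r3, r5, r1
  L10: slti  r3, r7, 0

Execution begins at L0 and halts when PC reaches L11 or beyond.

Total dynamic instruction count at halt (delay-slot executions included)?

7

[0] slt  r7, r6, r4  →  {r0:0, r1:1, r2:13, r3:2, r4:10, r5:10, r6:9, r7:1}
[1] beq  r1, r0, L0  →  {r0:0, r1:1, r2:13, r3:2, r4:10, r5:10, r6:9, r7:1}  ⟨branch fallthrough⟩
[2] sub  r2, r4, r5  →  {r0:0, r1:1, r2:0, r3:2, r4:10, r5:10, r6:9, r7:1}
[3] andi  r3, r2, 5  →  {r0:0, r1:1, r2:0, r3:0, r4:10, r5:10, r6:9, r7:1}
[4] andi  r5, r6, 0  →  {r0:0, r1:1, r2:0, r3:0, r4:10, r5:0, r6:9, r7:1}
[5] bne  r0, r6, L11  →  {r0:0, r1:1, r2:0, r3:0, r4:10, r5:0, r6:9, r7:1}  ⟨branch taken⟩
[6] slt  r6, r3, r4  →  {r0:0, r1:1, r2:0, r3:0, r4:10, r5:0, r6:1, r7:1}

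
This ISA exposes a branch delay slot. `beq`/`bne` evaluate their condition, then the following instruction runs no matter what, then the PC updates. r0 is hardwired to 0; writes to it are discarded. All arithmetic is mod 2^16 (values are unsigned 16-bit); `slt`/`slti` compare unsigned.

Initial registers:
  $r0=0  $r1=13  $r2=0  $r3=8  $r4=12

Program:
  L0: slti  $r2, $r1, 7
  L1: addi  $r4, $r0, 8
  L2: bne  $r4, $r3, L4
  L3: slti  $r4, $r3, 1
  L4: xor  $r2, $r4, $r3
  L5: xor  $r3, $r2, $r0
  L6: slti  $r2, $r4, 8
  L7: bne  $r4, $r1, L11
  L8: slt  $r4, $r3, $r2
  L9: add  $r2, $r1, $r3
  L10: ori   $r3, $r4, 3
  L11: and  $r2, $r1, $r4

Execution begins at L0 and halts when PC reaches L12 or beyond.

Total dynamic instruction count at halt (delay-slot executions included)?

PC=0  slti  $r2, $r1, 7      | $r0=0 $r1=13 $r2=0 $r3=8 $r4=12
PC=1  addi  $r4, $r0, 8      | $r0=0 $r1=13 $r2=0 $r3=8 $r4=8
PC=2  bne  $r4, $r3, L4      | $r0=0 $r1=13 $r2=0 $r3=8 $r4=8  [not taken]
PC=3  slti  $r4, $r3, 1      | $r0=0 $r1=13 $r2=0 $r3=8 $r4=0
PC=4  xor  $r2, $r4, $r3     | $r0=0 $r1=13 $r2=8 $r3=8 $r4=0
PC=5  xor  $r3, $r2, $r0     | $r0=0 $r1=13 $r2=8 $r3=8 $r4=0
PC=6  slti  $r2, $r4, 8      | $r0=0 $r1=13 $r2=1 $r3=8 $r4=0
PC=7  bne  $r4, $r1, L11     | $r0=0 $r1=13 $r2=1 $r3=8 $r4=0  [TAKEN]
PC=8  slt  $r4, $r3, $r2     | $r0=0 $r1=13 $r2=1 $r3=8 $r4=0
PC=11 and  $r2, $r1, $r4     | $r0=0 $r1=13 $r2=0 $r3=8 $r4=0

10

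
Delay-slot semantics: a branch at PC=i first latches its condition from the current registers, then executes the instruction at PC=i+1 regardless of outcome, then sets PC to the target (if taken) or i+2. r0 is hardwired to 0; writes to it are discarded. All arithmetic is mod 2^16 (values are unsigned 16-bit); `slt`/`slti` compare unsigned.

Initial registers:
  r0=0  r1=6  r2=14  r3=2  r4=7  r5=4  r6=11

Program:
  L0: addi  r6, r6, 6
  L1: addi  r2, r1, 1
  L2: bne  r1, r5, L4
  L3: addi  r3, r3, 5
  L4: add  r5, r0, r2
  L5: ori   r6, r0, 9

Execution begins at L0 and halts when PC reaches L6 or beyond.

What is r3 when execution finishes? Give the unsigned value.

7

[0] addi  r6, r6, 6  →  {r0:0, r1:6, r2:14, r3:2, r4:7, r5:4, r6:17}
[1] addi  r2, r1, 1  →  {r0:0, r1:6, r2:7, r3:2, r4:7, r5:4, r6:17}
[2] bne  r1, r5, L4  →  {r0:0, r1:6, r2:7, r3:2, r4:7, r5:4, r6:17}  ⟨branch taken⟩
[3] addi  r3, r3, 5  →  {r0:0, r1:6, r2:7, r3:7, r4:7, r5:4, r6:17}
[4] add  r5, r0, r2  →  {r0:0, r1:6, r2:7, r3:7, r4:7, r5:7, r6:17}
[5] ori   r6, r0, 9  →  {r0:0, r1:6, r2:7, r3:7, r4:7, r5:7, r6:9}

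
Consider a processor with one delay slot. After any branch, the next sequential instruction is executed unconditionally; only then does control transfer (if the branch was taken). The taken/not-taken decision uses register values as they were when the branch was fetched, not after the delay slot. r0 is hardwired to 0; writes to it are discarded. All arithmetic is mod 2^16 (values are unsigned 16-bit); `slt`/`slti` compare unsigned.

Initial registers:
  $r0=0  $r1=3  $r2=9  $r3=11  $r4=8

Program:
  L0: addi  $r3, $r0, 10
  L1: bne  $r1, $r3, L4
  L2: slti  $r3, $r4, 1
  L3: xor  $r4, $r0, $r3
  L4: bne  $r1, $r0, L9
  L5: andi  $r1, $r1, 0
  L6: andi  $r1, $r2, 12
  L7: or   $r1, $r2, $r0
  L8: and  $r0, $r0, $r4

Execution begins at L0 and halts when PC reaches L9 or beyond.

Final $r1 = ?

0

[0] addi  $r3, $r0, 10  →  {$r0:0, $r1:3, $r2:9, $r3:10, $r4:8}
[1] bne  $r1, $r3, L4  →  {$r0:0, $r1:3, $r2:9, $r3:10, $r4:8}  ⟨branch taken⟩
[2] slti  $r3, $r4, 1  →  {$r0:0, $r1:3, $r2:9, $r3:0, $r4:8}
[4] bne  $r1, $r0, L9  →  {$r0:0, $r1:3, $r2:9, $r3:0, $r4:8}  ⟨branch taken⟩
[5] andi  $r1, $r1, 0  →  {$r0:0, $r1:0, $r2:9, $r3:0, $r4:8}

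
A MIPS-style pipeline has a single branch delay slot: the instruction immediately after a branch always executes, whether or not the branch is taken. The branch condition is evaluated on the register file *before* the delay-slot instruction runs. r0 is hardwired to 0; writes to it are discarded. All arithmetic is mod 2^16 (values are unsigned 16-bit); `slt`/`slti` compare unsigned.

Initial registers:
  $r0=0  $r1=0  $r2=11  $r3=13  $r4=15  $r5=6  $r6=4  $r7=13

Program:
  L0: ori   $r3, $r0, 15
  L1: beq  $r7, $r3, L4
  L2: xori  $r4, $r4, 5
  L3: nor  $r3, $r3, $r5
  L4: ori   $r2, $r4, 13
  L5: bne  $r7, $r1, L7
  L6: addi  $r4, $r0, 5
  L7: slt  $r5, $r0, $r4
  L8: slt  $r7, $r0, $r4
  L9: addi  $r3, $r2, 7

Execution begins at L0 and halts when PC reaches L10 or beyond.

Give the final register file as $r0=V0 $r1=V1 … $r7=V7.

$r0=0 $r1=0 $r2=15 $r3=22 $r4=5 $r5=1 $r6=4 $r7=1

  step pc=0: ori   $r3, $r0, 15  regs=(0,0,11,15,15,6,4,13)
  step pc=1: beq  $r7, $r3, L4  cond=F  regs=(0,0,11,15,15,6,4,13)
  step pc=2: xori  $r4, $r4, 5  regs=(0,0,11,15,10,6,4,13)
  step pc=3: nor  $r3, $r3, $r5  regs=(0,0,11,65520,10,6,4,13)
  step pc=4: ori   $r2, $r4, 13  regs=(0,0,15,65520,10,6,4,13)
  step pc=5: bne  $r7, $r1, L7  cond=T  regs=(0,0,15,65520,10,6,4,13)
  step pc=6: addi  $r4, $r0, 5  regs=(0,0,15,65520,5,6,4,13)
  step pc=7: slt  $r5, $r0, $r4  regs=(0,0,15,65520,5,1,4,13)
  step pc=8: slt  $r7, $r0, $r4  regs=(0,0,15,65520,5,1,4,1)
  step pc=9: addi  $r3, $r2, 7  regs=(0,0,15,22,5,1,4,1)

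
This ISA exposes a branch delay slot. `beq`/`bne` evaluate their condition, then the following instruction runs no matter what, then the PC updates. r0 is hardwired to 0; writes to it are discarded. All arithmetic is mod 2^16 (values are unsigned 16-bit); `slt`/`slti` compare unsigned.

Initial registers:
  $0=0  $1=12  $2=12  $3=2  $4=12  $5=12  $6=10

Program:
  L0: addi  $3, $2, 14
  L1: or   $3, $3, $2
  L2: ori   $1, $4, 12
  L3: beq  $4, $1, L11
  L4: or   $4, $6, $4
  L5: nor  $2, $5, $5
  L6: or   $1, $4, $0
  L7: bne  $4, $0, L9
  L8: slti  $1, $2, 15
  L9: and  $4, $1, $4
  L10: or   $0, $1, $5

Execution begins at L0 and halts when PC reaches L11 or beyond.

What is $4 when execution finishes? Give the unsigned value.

[0] addi  $3, $2, 14  →  {$0:0, $1:12, $2:12, $3:26, $4:12, $5:12, $6:10}
[1] or   $3, $3, $2  →  {$0:0, $1:12, $2:12, $3:30, $4:12, $5:12, $6:10}
[2] ori   $1, $4, 12  →  {$0:0, $1:12, $2:12, $3:30, $4:12, $5:12, $6:10}
[3] beq  $4, $1, L11  →  {$0:0, $1:12, $2:12, $3:30, $4:12, $5:12, $6:10}  ⟨branch taken⟩
[4] or   $4, $6, $4  →  {$0:0, $1:12, $2:12, $3:30, $4:14, $5:12, $6:10}

14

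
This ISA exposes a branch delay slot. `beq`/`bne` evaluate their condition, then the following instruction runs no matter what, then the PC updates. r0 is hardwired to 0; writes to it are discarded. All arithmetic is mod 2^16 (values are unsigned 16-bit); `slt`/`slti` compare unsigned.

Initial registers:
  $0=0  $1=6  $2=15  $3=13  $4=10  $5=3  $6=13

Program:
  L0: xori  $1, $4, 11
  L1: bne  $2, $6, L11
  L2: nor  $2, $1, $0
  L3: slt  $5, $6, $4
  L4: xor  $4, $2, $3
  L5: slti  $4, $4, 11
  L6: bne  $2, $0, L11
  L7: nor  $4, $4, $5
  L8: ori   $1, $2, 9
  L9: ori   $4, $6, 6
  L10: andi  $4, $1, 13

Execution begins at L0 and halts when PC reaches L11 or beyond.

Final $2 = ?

65534

#0 xori  $1, $4, 11 ; 0/1/15/13/10/3/13
#1 bne  $2, $6, L11 ; 0/1/15/13/10/3/13 ; →target
#2 nor  $2, $1, $0 ; 0/1/65534/13/10/3/13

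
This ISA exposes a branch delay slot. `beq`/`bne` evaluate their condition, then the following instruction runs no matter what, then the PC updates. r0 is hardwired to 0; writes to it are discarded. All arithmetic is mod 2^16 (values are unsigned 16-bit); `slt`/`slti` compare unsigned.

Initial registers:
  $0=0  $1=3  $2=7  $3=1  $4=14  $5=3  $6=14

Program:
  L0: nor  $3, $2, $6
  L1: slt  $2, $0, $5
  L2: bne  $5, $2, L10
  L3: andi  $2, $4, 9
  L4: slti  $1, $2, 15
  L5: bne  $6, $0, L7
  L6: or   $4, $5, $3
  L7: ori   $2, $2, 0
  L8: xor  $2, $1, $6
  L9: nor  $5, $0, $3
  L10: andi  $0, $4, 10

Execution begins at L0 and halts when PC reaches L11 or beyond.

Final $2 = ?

  step pc=0: nor  $3, $2, $6  regs=(0,3,7,65520,14,3,14)
  step pc=1: slt  $2, $0, $5  regs=(0,3,1,65520,14,3,14)
  step pc=2: bne  $5, $2, L10  cond=T  regs=(0,3,1,65520,14,3,14)
  step pc=3: andi  $2, $4, 9  regs=(0,3,8,65520,14,3,14)
  step pc=10: andi  $0, $4, 10  regs=(0,3,8,65520,14,3,14)

8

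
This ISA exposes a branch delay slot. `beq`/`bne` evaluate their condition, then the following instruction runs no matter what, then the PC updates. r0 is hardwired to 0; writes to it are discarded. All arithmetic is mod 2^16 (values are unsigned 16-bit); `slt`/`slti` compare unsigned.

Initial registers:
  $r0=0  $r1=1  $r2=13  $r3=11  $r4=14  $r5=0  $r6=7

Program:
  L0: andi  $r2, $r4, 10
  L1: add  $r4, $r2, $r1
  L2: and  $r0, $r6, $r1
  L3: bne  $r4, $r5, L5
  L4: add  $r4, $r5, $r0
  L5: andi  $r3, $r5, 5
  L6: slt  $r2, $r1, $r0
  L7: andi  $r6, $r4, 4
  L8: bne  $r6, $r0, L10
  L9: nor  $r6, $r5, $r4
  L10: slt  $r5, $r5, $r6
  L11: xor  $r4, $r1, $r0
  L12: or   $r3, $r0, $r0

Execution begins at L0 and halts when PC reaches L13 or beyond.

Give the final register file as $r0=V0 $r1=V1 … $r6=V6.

PC=0  andi  $r2, $r4, 10     | $r0=0 $r1=1 $r2=10 $r3=11 $r4=14 $r5=0 $r6=7
PC=1  add  $r4, $r2, $r1     | $r0=0 $r1=1 $r2=10 $r3=11 $r4=11 $r5=0 $r6=7
PC=2  and  $r0, $r6, $r1     | $r0=0 $r1=1 $r2=10 $r3=11 $r4=11 $r5=0 $r6=7
PC=3  bne  $r4, $r5, L5      | $r0=0 $r1=1 $r2=10 $r3=11 $r4=11 $r5=0 $r6=7  [TAKEN]
PC=4  add  $r4, $r5, $r0     | $r0=0 $r1=1 $r2=10 $r3=11 $r4=0 $r5=0 $r6=7
PC=5  andi  $r3, $r5, 5      | $r0=0 $r1=1 $r2=10 $r3=0 $r4=0 $r5=0 $r6=7
PC=6  slt  $r2, $r1, $r0     | $r0=0 $r1=1 $r2=0 $r3=0 $r4=0 $r5=0 $r6=7
PC=7  andi  $r6, $r4, 4      | $r0=0 $r1=1 $r2=0 $r3=0 $r4=0 $r5=0 $r6=0
PC=8  bne  $r6, $r0, L10     | $r0=0 $r1=1 $r2=0 $r3=0 $r4=0 $r5=0 $r6=0  [not taken]
PC=9  nor  $r6, $r5, $r4     | $r0=0 $r1=1 $r2=0 $r3=0 $r4=0 $r5=0 $r6=65535
PC=10 slt  $r5, $r5, $r6     | $r0=0 $r1=1 $r2=0 $r3=0 $r4=0 $r5=1 $r6=65535
PC=11 xor  $r4, $r1, $r0     | $r0=0 $r1=1 $r2=0 $r3=0 $r4=1 $r5=1 $r6=65535
PC=12 or   $r3, $r0, $r0     | $r0=0 $r1=1 $r2=0 $r3=0 $r4=1 $r5=1 $r6=65535

$r0=0 $r1=1 $r2=0 $r3=0 $r4=1 $r5=1 $r6=65535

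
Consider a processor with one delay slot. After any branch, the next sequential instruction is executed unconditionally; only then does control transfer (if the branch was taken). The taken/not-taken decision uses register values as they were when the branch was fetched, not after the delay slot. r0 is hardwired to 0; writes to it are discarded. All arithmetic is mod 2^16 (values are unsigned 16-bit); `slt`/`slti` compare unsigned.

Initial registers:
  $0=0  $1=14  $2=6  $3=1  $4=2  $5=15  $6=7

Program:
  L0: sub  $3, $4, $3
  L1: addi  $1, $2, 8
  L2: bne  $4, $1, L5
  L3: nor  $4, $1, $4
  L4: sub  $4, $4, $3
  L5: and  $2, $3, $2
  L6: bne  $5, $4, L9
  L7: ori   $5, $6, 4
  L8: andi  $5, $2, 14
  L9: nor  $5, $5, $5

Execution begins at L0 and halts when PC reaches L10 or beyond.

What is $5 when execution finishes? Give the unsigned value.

65528

PC=0  sub  $3, $4, $3        | $0=0 $1=14 $2=6 $3=1 $4=2 $5=15 $6=7
PC=1  addi  $1, $2, 8        | $0=0 $1=14 $2=6 $3=1 $4=2 $5=15 $6=7
PC=2  bne  $4, $1, L5        | $0=0 $1=14 $2=6 $3=1 $4=2 $5=15 $6=7  [TAKEN]
PC=3  nor  $4, $1, $4        | $0=0 $1=14 $2=6 $3=1 $4=65521 $5=15 $6=7
PC=5  and  $2, $3, $2        | $0=0 $1=14 $2=0 $3=1 $4=65521 $5=15 $6=7
PC=6  bne  $5, $4, L9        | $0=0 $1=14 $2=0 $3=1 $4=65521 $5=15 $6=7  [TAKEN]
PC=7  ori   $5, $6, 4        | $0=0 $1=14 $2=0 $3=1 $4=65521 $5=7 $6=7
PC=9  nor  $5, $5, $5        | $0=0 $1=14 $2=0 $3=1 $4=65521 $5=65528 $6=7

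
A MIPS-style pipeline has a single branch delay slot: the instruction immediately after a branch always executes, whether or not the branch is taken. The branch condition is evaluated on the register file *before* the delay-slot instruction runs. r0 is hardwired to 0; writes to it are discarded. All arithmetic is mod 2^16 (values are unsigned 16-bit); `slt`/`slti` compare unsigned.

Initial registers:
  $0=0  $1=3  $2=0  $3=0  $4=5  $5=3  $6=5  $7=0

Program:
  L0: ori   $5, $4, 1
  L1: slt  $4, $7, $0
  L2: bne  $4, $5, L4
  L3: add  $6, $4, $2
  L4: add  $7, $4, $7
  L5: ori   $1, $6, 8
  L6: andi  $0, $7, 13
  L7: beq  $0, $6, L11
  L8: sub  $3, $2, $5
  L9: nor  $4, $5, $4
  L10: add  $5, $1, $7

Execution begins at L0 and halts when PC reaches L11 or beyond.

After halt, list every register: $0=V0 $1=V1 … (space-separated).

[0] ori   $5, $4, 1  →  {$0:0, $1:3, $2:0, $3:0, $4:5, $5:5, $6:5, $7:0}
[1] slt  $4, $7, $0  →  {$0:0, $1:3, $2:0, $3:0, $4:0, $5:5, $6:5, $7:0}
[2] bne  $4, $5, L4  →  {$0:0, $1:3, $2:0, $3:0, $4:0, $5:5, $6:5, $7:0}  ⟨branch taken⟩
[3] add  $6, $4, $2  →  {$0:0, $1:3, $2:0, $3:0, $4:0, $5:5, $6:0, $7:0}
[4] add  $7, $4, $7  →  {$0:0, $1:3, $2:0, $3:0, $4:0, $5:5, $6:0, $7:0}
[5] ori   $1, $6, 8  →  {$0:0, $1:8, $2:0, $3:0, $4:0, $5:5, $6:0, $7:0}
[6] andi  $0, $7, 13  →  {$0:0, $1:8, $2:0, $3:0, $4:0, $5:5, $6:0, $7:0}
[7] beq  $0, $6, L11  →  {$0:0, $1:8, $2:0, $3:0, $4:0, $5:5, $6:0, $7:0}  ⟨branch taken⟩
[8] sub  $3, $2, $5  →  {$0:0, $1:8, $2:0, $3:65531, $4:0, $5:5, $6:0, $7:0}

$0=0 $1=8 $2=0 $3=65531 $4=0 $5=5 $6=0 $7=0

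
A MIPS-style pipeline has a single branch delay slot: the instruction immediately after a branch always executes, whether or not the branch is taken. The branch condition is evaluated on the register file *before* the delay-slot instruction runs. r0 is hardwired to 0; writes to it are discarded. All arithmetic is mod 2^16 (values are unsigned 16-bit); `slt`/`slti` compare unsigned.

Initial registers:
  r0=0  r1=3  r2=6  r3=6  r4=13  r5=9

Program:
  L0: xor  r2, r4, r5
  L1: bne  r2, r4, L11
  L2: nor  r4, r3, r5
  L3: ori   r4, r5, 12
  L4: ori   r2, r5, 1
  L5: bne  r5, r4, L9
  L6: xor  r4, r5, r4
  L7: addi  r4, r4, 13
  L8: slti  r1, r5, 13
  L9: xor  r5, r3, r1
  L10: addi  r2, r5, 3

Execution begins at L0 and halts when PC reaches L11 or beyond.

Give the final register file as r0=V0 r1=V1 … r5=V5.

r0=0 r1=3 r2=4 r3=6 r4=65520 r5=9

#0 xor  r2, r4, r5 ; 0/3/4/6/13/9
#1 bne  r2, r4, L11 ; 0/3/4/6/13/9 ; →target
#2 nor  r4, r3, r5 ; 0/3/4/6/65520/9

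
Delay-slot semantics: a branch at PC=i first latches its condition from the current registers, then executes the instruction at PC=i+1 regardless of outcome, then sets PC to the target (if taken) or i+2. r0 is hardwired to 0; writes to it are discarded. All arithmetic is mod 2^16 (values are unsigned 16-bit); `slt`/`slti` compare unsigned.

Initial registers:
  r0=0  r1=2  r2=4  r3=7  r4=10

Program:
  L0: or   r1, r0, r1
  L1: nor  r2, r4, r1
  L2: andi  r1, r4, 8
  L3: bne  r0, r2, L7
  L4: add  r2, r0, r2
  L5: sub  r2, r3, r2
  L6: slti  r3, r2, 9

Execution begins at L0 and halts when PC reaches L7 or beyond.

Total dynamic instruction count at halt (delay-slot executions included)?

[0] or   r1, r0, r1  →  {r0:0, r1:2, r2:4, r3:7, r4:10}
[1] nor  r2, r4, r1  →  {r0:0, r1:2, r2:65525, r3:7, r4:10}
[2] andi  r1, r4, 8  →  {r0:0, r1:8, r2:65525, r3:7, r4:10}
[3] bne  r0, r2, L7  →  {r0:0, r1:8, r2:65525, r3:7, r4:10}  ⟨branch taken⟩
[4] add  r2, r0, r2  →  {r0:0, r1:8, r2:65525, r3:7, r4:10}

5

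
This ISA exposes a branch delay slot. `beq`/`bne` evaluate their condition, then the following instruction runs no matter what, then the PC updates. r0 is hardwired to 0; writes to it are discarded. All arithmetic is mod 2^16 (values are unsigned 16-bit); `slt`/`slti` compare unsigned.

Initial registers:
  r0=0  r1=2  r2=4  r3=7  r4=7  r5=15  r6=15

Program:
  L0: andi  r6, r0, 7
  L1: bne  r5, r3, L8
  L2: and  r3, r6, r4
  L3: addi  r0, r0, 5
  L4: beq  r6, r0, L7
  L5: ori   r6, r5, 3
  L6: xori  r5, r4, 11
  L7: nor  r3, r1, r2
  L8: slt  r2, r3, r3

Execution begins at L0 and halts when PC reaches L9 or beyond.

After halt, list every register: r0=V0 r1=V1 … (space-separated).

r0=0 r1=2 r2=0 r3=0 r4=7 r5=15 r6=0

PC=0  andi  r6, r0, 7        | r0=0 r1=2 r2=4 r3=7 r4=7 r5=15 r6=0
PC=1  bne  r5, r3, L8        | r0=0 r1=2 r2=4 r3=7 r4=7 r5=15 r6=0  [TAKEN]
PC=2  and  r3, r6, r4        | r0=0 r1=2 r2=4 r3=0 r4=7 r5=15 r6=0
PC=8  slt  r2, r3, r3        | r0=0 r1=2 r2=0 r3=0 r4=7 r5=15 r6=0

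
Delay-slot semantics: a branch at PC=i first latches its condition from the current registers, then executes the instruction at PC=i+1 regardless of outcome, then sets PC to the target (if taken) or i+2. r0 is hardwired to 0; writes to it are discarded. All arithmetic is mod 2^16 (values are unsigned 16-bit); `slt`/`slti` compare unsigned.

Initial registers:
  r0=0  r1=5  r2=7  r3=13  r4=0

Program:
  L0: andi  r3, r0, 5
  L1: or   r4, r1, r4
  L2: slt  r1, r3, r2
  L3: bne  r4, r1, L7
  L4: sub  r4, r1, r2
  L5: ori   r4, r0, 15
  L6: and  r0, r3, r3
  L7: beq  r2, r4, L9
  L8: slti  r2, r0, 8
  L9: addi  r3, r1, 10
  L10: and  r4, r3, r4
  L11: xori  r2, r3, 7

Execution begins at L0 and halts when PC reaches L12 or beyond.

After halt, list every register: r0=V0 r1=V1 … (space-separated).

#0 andi  r3, r0, 5 ; 0/5/7/0/0
#1 or   r4, r1, r4 ; 0/5/7/0/5
#2 slt  r1, r3, r2 ; 0/1/7/0/5
#3 bne  r4, r1, L7 ; 0/1/7/0/5 ; →target
#4 sub  r4, r1, r2 ; 0/1/7/0/65530
#7 beq  r2, r4, L9 ; 0/1/7/0/65530 ; →fallthru
#8 slti  r2, r0, 8 ; 0/1/1/0/65530
#9 addi  r3, r1, 10 ; 0/1/1/11/65530
#10 and  r4, r3, r4 ; 0/1/1/11/10
#11 xori  r2, r3, 7 ; 0/1/12/11/10

r0=0 r1=1 r2=12 r3=11 r4=10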